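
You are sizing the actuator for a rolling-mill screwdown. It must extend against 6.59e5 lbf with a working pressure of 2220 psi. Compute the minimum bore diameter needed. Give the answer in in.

Extension force acts on the full piston face: F = P × (π/4)D².
D = √(4F / (πP)) = √(4 × 6.59e5 lbf / (π × 2220 psi))

D ≈ 19.4 in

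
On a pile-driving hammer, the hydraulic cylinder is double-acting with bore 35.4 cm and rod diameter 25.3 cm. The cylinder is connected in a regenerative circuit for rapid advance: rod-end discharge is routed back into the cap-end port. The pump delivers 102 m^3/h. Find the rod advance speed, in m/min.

In regeneration the rod-end outflow joins the pump flow into the cap end, so the net volume the pump must supply per unit advance equals the rod cross-section area.
Rod cross-section A_rod = π/4 × (25.3 cm)² = 502.7 cm^2
v = Q_pump / A_rod

v ≈ 33.8 m/min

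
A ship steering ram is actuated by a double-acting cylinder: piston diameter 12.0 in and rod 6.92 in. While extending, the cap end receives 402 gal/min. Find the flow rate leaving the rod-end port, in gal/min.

Q_out ≈ 268 gal/min

Cap-side area A_cap = π/4 × (12.0 in)² = 113.1 in^2
Rod-side annular area A_ann = π/4 × (12.0² − 6.92²) = 75.49 in^2
Piston speed v = Q_in/A_cap; rod-end outflow Q_out = v × A_ann = Q_in × A_ann/A_cap.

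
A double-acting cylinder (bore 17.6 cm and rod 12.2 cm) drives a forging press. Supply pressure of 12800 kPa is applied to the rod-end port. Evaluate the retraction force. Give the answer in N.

Rod-side annular area A_ann = π/4 × (17.6² − 12.2²) = 126.4 cm^2
On retraction the pressure acts on the annular area (bore minus rod).
F = P × A_ann

F ≈ 1.62e5 N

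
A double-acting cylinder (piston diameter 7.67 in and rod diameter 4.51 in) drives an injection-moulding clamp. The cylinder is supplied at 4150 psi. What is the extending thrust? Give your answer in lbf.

F ≈ 1.92e5 lbf

Cap-side area A_cap = π/4 × (7.67 in)² = 46.20 in^2
F = P × A_cap = 4150 psi × A_cap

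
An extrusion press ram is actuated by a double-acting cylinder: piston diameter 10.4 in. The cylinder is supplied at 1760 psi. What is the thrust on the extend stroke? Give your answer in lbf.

Cap-side area A_cap = π/4 × (10.4 in)² = 84.95 in^2
F = P × A_cap = 1760 psi × A_cap

F ≈ 1.50e5 lbf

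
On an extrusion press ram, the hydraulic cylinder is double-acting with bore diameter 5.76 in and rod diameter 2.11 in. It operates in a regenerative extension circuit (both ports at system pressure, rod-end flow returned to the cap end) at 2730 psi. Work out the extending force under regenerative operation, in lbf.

With equal pressure on both faces, forces on the annular region cancel; the net push is pressure × rod cross-section.
Rod cross-section A_rod = π/4 × (2.11 in)² = 3.497 in^2
F = P × A_rod

F ≈ 9550 lbf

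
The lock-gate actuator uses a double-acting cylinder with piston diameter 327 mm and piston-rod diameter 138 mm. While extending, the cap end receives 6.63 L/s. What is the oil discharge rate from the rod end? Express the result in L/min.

Cap-side area A_cap = π/4 × (327 mm)² = 83980 mm^2
Rod-side annular area A_ann = π/4 × (327² − 138²) = 69020 mm^2
Piston speed v = Q_in/A_cap; rod-end outflow Q_out = v × A_ann = Q_in × A_ann/A_cap.

Q_out ≈ 327 L/min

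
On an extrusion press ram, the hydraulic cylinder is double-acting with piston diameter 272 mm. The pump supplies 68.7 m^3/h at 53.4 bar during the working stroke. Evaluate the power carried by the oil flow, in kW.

Hydraulic power = P × Q

W ≈ 102 kW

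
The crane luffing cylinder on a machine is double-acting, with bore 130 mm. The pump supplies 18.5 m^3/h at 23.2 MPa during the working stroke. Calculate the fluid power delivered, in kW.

W ≈ 119 kW

Hydraulic power = P × Q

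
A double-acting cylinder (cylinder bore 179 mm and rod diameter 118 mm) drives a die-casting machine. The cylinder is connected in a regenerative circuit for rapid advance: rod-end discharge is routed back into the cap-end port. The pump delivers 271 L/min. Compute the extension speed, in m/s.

In regeneration the rod-end outflow joins the pump flow into the cap end, so the net volume the pump must supply per unit advance equals the rod cross-section area.
Rod cross-section A_rod = π/4 × (118 mm)² = 10940 mm^2
v = Q_pump / A_rod

v ≈ 0.413 m/s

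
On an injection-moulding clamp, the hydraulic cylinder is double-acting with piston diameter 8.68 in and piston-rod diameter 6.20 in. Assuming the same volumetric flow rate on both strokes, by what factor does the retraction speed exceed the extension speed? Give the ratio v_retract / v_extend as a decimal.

Cap-side area A_cap = π/4 × (8.68 in)² = 59.17 in^2
Rod-side annular area A_ann = π/4 × (8.68² − 6.20²) = 28.98 in^2
For equal Q, v ∝ 1/A, so v_ret/v_ext = A_cap/A_ann.

v_ret/v_ext ≈ 2.04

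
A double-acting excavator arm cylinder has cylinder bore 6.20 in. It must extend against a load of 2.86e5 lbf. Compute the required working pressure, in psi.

P ≈ 9470 psi

Cap-side area A_cap = π/4 × (6.20 in)² = 30.19 in^2
P = F / A = 2.86e5 lbf / A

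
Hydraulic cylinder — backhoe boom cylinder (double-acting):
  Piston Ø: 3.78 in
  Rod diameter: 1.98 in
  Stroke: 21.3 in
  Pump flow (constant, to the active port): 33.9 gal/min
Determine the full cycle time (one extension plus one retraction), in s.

Cap-side area A_cap = π/4 × (3.78 in)² = 11.22 in^2
Rod-side annular area A_ann = π/4 × (3.78² − 1.98²) = 8.143 in^2
t_ext = A_cap·L/Q = 1.831 s
t_ret = A_ann·L/Q = 1.329 s
t_cycle = t_ext + t_ret

t ≈ 3.16 s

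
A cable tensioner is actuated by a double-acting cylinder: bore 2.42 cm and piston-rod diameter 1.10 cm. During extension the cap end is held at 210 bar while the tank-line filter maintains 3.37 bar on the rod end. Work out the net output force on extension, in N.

F ≈ 9540 N

Cap-side area A_cap = π/4 × (2.42 cm)² = 4.600 cm^2
Rod-side annular area A_ann = π/4 × (2.42² − 1.10²) = 3.649 cm^2
Net thrust = P_cap·A_cap − P_rod·A_ann = 9659 N − 123.0 N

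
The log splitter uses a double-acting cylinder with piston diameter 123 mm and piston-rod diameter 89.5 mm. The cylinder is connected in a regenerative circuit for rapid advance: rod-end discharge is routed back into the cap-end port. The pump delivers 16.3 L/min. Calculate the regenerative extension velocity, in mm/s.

v ≈ 43.2 mm/s

In regeneration the rod-end outflow joins the pump flow into the cap end, so the net volume the pump must supply per unit advance equals the rod cross-section area.
Rod cross-section A_rod = π/4 × (89.5 mm)² = 6291 mm^2
v = Q_pump / A_rod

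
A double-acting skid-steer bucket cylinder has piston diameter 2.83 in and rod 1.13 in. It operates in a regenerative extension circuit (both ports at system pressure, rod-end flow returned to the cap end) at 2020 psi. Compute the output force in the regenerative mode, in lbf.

F ≈ 2030 lbf

With equal pressure on both faces, forces on the annular region cancel; the net push is pressure × rod cross-section.
Rod cross-section A_rod = π/4 × (1.13 in)² = 1.003 in^2
F = P × A_rod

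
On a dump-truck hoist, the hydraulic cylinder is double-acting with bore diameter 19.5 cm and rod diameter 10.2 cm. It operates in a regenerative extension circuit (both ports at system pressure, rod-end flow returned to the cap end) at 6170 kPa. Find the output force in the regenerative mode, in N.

F ≈ 50400 N

With equal pressure on both faces, forces on the annular region cancel; the net push is pressure × rod cross-section.
Rod cross-section A_rod = π/4 × (10.2 cm)² = 81.71 cm^2
F = P × A_rod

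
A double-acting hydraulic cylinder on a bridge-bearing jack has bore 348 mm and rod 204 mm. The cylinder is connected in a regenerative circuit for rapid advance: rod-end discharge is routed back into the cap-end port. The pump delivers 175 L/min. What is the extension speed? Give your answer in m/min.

v ≈ 5.35 m/min

In regeneration the rod-end outflow joins the pump flow into the cap end, so the net volume the pump must supply per unit advance equals the rod cross-section area.
Rod cross-section A_rod = π/4 × (204 mm)² = 32690 mm^2
v = Q_pump / A_rod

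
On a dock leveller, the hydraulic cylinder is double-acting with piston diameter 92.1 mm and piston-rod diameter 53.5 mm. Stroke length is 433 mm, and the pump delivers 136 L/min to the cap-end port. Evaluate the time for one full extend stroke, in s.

Cap-side area A_cap = π/4 × (92.1 mm)² = 6662 mm^2
Swept volume V = A × L; t = V / Q = A·L / Q

t ≈ 1.27 s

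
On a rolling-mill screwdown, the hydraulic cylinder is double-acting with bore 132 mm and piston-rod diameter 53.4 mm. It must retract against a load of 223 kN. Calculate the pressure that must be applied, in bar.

Rod-side annular area A_ann = π/4 × (132² − 53.4²) = 11450 mm^2
Retraction: pressure acts on the annular area.
P = F / A = 223 kN / A

P ≈ 195 bar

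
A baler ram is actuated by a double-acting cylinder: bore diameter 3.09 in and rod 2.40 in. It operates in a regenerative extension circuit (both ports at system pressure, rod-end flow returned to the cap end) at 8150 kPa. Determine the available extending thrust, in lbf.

F ≈ 5350 lbf

With equal pressure on both faces, forces on the annular region cancel; the net push is pressure × rod cross-section.
Rod cross-section A_rod = π/4 × (2.40 in)² = 4.524 in^2
F = P × A_rod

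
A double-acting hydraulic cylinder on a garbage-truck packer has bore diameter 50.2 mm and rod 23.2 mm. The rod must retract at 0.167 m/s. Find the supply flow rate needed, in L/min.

Q ≈ 15.6 L/min

Rod-side annular area A_ann = π/4 × (50.2² − 23.2²) = 1557 mm^2
Q = A × v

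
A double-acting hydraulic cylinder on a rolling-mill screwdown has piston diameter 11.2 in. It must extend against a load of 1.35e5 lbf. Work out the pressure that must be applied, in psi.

P ≈ 1370 psi

Cap-side area A_cap = π/4 × (11.2 in)² = 98.52 in^2
P = F / A = 1.35e5 lbf / A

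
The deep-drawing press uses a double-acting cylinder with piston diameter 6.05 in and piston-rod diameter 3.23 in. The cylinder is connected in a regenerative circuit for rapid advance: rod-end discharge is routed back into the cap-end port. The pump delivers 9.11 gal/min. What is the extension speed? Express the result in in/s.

v ≈ 4.28 in/s

In regeneration the rod-end outflow joins the pump flow into the cap end, so the net volume the pump must supply per unit advance equals the rod cross-section area.
Rod cross-section A_rod = π/4 × (3.23 in)² = 8.194 in^2
v = Q_pump / A_rod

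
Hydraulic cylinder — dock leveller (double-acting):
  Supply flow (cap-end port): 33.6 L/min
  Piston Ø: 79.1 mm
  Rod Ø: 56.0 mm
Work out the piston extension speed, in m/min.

v ≈ 6.84 m/min

Cap-side area A_cap = π/4 × (79.1 mm)² = 4914 mm^2
v = Q / A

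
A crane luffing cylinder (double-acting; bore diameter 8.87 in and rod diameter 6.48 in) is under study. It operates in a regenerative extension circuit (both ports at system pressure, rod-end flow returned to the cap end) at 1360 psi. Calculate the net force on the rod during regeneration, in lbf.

With equal pressure on both faces, forces on the annular region cancel; the net push is pressure × rod cross-section.
Rod cross-section A_rod = π/4 × (6.48 in)² = 32.98 in^2
F = P × A_rod

F ≈ 44900 lbf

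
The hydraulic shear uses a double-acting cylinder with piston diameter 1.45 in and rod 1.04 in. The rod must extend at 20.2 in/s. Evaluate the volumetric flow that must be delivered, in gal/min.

Q ≈ 8.66 gal/min

Cap-side area A_cap = π/4 × (1.45 in)² = 1.651 in^2
Q = A × v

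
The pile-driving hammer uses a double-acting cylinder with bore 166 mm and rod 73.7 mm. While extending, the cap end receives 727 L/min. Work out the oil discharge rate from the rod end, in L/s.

Q_out ≈ 9.73 L/s

Cap-side area A_cap = π/4 × (166 mm)² = 21640 mm^2
Rod-side annular area A_ann = π/4 × (166² − 73.7²) = 17380 mm^2
Piston speed v = Q_in/A_cap; rod-end outflow Q_out = v × A_ann = Q_in × A_ann/A_cap.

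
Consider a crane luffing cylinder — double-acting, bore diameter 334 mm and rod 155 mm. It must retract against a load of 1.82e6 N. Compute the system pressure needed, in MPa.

P ≈ 26.5 MPa

Rod-side annular area A_ann = π/4 × (334² − 155²) = 68750 mm^2
Retraction: pressure acts on the annular area.
P = F / A = 1.82e6 N / A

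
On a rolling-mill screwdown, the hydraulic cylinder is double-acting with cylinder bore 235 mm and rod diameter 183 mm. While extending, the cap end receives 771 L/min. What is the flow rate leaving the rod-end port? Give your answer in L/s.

Cap-side area A_cap = π/4 × (235 mm)² = 43370 mm^2
Rod-side annular area A_ann = π/4 × (235² − 183²) = 17070 mm^2
Piston speed v = Q_in/A_cap; rod-end outflow Q_out = v × A_ann = Q_in × A_ann/A_cap.

Q_out ≈ 5.06 L/s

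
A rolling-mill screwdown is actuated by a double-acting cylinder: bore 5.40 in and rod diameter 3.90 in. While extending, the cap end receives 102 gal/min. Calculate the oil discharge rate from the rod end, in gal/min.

Cap-side area A_cap = π/4 × (5.40 in)² = 22.90 in^2
Rod-side annular area A_ann = π/4 × (5.40² − 3.90²) = 10.96 in^2
Piston speed v = Q_in/A_cap; rod-end outflow Q_out = v × A_ann = Q_in × A_ann/A_cap.

Q_out ≈ 48.8 gal/min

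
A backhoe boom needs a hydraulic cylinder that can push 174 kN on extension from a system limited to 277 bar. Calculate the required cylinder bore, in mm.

Extension force acts on the full piston face: F = P × (π/4)D².
D = √(4F / (πP)) = √(4 × 174 kN / (π × 277 bar))

D ≈ 89.4 mm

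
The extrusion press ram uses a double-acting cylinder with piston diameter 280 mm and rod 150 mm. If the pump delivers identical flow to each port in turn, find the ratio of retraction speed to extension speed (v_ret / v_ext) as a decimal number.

Cap-side area A_cap = π/4 × (280 mm)² = 61580 mm^2
Rod-side annular area A_ann = π/4 × (280² − 150²) = 43900 mm^2
For equal Q, v ∝ 1/A, so v_ret/v_ext = A_cap/A_ann.

v_ret/v_ext ≈ 1.40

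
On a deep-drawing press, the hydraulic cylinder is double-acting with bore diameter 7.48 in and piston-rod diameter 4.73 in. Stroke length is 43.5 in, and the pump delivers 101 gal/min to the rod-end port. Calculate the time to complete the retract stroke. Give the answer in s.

t ≈ 2.95 s

Rod-side annular area A_ann = π/4 × (7.48² − 4.73²) = 26.37 in^2
Swept volume V = A × L; t = V / Q = A·L / Q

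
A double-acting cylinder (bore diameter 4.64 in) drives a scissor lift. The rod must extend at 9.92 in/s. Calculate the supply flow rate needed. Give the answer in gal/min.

Cap-side area A_cap = π/4 × (4.64 in)² = 16.91 in^2
Q = A × v

Q ≈ 43.6 gal/min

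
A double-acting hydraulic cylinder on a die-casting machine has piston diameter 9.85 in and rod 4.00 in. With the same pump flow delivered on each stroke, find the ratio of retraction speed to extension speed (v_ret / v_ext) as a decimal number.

v_ret/v_ext ≈ 1.20

Cap-side area A_cap = π/4 × (9.85 in)² = 76.20 in^2
Rod-side annular area A_ann = π/4 × (9.85² − 4.00²) = 63.63 in^2
For equal Q, v ∝ 1/A, so v_ret/v_ext = A_cap/A_ann.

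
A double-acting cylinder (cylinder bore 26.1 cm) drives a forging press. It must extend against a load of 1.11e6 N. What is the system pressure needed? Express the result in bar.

P ≈ 207 bar

Cap-side area A_cap = π/4 × (26.1 cm)² = 535.0 cm^2
P = F / A = 1.11e6 N / A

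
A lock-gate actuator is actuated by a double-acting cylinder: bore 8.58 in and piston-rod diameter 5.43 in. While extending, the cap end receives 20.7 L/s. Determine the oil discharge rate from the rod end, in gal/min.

Q_out ≈ 197 gal/min

Cap-side area A_cap = π/4 × (8.58 in)² = 57.82 in^2
Rod-side annular area A_ann = π/4 × (8.58² − 5.43²) = 34.66 in^2
Piston speed v = Q_in/A_cap; rod-end outflow Q_out = v × A_ann = Q_in × A_ann/A_cap.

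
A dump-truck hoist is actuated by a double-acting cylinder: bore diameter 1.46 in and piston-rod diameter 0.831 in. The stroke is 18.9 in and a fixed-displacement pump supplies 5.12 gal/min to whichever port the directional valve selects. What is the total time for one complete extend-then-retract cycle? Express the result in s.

Cap-side area A_cap = π/4 × (1.46 in)² = 1.674 in^2
Rod-side annular area A_ann = π/4 × (1.46² − 0.831²) = 1.132 in^2
t_ext = A_cap·L/Q = 1.605 s
t_ret = A_ann·L/Q = 1.085 s
t_cycle = t_ext + t_ret

t ≈ 2.69 s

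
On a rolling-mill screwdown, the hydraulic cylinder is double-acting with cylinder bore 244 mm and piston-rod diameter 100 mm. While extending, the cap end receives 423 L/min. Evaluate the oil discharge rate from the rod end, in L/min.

Cap-side area A_cap = π/4 × (244 mm)² = 46760 mm^2
Rod-side annular area A_ann = π/4 × (244² − 100²) = 38910 mm^2
Piston speed v = Q_in/A_cap; rod-end outflow Q_out = v × A_ann = Q_in × A_ann/A_cap.

Q_out ≈ 352 L/min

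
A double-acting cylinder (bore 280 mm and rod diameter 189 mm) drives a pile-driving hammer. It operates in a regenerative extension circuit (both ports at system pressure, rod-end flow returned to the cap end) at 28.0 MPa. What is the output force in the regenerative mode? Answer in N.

F ≈ 7.86e5 N

With equal pressure on both faces, forces on the annular region cancel; the net push is pressure × rod cross-section.
Rod cross-section A_rod = π/4 × (189 mm)² = 28060 mm^2
F = P × A_rod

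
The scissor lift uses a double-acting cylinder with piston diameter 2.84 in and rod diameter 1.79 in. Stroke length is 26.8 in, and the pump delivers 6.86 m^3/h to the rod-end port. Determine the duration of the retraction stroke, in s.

Rod-side annular area A_ann = π/4 × (2.84² − 1.79²) = 3.818 in^2
Swept volume V = A × L; t = V / Q = A·L / Q

t ≈ 0.880 s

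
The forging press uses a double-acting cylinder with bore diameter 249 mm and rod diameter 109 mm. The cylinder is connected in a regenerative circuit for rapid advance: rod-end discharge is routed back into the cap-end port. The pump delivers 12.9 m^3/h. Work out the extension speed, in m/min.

v ≈ 23.0 m/min

In regeneration the rod-end outflow joins the pump flow into the cap end, so the net volume the pump must supply per unit advance equals the rod cross-section area.
Rod cross-section A_rod = π/4 × (109 mm)² = 9331 mm^2
v = Q_pump / A_rod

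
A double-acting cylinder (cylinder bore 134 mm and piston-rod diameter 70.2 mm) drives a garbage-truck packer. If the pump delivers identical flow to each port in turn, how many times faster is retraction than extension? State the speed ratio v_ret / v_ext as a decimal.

Cap-side area A_cap = π/4 × (134 mm)² = 14100 mm^2
Rod-side annular area A_ann = π/4 × (134² − 70.2²) = 10230 mm^2
For equal Q, v ∝ 1/A, so v_ret/v_ext = A_cap/A_ann.

v_ret/v_ext ≈ 1.38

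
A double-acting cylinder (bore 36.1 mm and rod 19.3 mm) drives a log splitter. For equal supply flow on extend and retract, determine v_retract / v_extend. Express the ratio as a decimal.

Cap-side area A_cap = π/4 × (36.1 mm)² = 1024 mm^2
Rod-side annular area A_ann = π/4 × (36.1² − 19.3²) = 731.0 mm^2
For equal Q, v ∝ 1/A, so v_ret/v_ext = A_cap/A_ann.

v_ret/v_ext ≈ 1.40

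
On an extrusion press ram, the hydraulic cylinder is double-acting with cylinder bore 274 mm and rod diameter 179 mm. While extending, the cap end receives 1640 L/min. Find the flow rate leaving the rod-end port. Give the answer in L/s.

Cap-side area A_cap = π/4 × (274 mm)² = 58960 mm^2
Rod-side annular area A_ann = π/4 × (274² − 179²) = 33800 mm^2
Piston speed v = Q_in/A_cap; rod-end outflow Q_out = v × A_ann = Q_in × A_ann/A_cap.

Q_out ≈ 15.7 L/s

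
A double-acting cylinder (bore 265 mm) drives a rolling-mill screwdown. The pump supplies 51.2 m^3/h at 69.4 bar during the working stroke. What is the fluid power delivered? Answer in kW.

W ≈ 98.7 kW

Hydraulic power = P × Q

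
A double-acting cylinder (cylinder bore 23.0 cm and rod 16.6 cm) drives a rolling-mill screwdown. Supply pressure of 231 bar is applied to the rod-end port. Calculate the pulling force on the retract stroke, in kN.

Rod-side annular area A_ann = π/4 × (23.0² − 16.6²) = 199.1 cm^2
On retraction the pressure acts on the annular area (bore minus rod).
F = P × A_ann

F ≈ 460 kN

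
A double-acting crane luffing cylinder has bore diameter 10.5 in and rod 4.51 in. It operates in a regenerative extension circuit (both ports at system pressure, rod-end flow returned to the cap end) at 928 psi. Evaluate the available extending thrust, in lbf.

F ≈ 14800 lbf

With equal pressure on both faces, forces on the annular region cancel; the net push is pressure × rod cross-section.
Rod cross-section A_rod = π/4 × (4.51 in)² = 15.98 in^2
F = P × A_rod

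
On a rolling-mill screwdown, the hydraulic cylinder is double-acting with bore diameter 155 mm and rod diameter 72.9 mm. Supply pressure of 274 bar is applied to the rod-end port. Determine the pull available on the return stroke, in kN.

F ≈ 403 kN

Rod-side annular area A_ann = π/4 × (155² − 72.9²) = 14700 mm^2
On retraction the pressure acts on the annular area (bore minus rod).
F = P × A_ann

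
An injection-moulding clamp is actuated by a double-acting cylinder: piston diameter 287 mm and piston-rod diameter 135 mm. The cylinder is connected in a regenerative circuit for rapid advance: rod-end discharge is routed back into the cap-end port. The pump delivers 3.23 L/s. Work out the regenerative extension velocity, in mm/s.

In regeneration the rod-end outflow joins the pump flow into the cap end, so the net volume the pump must supply per unit advance equals the rod cross-section area.
Rod cross-section A_rod = π/4 × (135 mm)² = 14310 mm^2
v = Q_pump / A_rod

v ≈ 226 mm/s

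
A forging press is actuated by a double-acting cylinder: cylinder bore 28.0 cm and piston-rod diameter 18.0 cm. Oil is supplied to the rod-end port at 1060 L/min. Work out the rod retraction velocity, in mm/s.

Rod-side annular area A_ann = π/4 × (28.0² − 18.0²) = 361.3 cm^2
Flow into the rod-end port fills the annular volume.
v = Q / A

v ≈ 489 mm/s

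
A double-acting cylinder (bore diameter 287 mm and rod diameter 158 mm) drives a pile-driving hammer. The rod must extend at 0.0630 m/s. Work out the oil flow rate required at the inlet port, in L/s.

Cap-side area A_cap = π/4 × (287 mm)² = 64690 mm^2
Q = A × v

Q ≈ 4.08 L/s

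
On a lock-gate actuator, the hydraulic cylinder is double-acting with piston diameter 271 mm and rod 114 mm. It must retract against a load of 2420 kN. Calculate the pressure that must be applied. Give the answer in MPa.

Rod-side annular area A_ann = π/4 × (271² − 114²) = 47470 mm^2
Retraction: pressure acts on the annular area.
P = F / A = 2420 kN / A

P ≈ 51.0 MPa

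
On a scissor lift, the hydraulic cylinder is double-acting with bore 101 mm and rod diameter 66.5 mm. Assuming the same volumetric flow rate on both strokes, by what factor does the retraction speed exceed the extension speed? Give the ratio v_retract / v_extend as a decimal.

Cap-side area A_cap = π/4 × (101 mm)² = 8012 mm^2
Rod-side annular area A_ann = π/4 × (101² − 66.5²) = 4539 mm^2
For equal Q, v ∝ 1/A, so v_ret/v_ext = A_cap/A_ann.

v_ret/v_ext ≈ 1.77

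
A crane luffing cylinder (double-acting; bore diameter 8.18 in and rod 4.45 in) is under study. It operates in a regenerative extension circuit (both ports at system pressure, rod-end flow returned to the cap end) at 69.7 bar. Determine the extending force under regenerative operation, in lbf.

F ≈ 15700 lbf

With equal pressure on both faces, forces on the annular region cancel; the net push is pressure × rod cross-section.
Rod cross-section A_rod = π/4 × (4.45 in)² = 15.55 in^2
F = P × A_rod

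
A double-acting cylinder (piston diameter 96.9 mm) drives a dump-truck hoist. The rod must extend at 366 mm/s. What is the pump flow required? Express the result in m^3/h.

Q ≈ 9.72 m^3/h

Cap-side area A_cap = π/4 × (96.9 mm)² = 7375 mm^2
Q = A × v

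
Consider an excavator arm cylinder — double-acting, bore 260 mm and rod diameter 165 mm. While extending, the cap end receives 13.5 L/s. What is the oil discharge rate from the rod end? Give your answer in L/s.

Cap-side area A_cap = π/4 × (260 mm)² = 53090 mm^2
Rod-side annular area A_ann = π/4 × (260² − 165²) = 31710 mm^2
Piston speed v = Q_in/A_cap; rod-end outflow Q_out = v × A_ann = Q_in × A_ann/A_cap.

Q_out ≈ 8.06 L/s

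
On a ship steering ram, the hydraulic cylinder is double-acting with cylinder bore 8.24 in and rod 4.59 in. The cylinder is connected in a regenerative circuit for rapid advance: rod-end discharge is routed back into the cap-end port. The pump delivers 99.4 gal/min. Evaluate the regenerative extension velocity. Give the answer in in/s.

In regeneration the rod-end outflow joins the pump flow into the cap end, so the net volume the pump must supply per unit advance equals the rod cross-section area.
Rod cross-section A_rod = π/4 × (4.59 in)² = 16.55 in^2
v = Q_pump / A_rod

v ≈ 23.1 in/s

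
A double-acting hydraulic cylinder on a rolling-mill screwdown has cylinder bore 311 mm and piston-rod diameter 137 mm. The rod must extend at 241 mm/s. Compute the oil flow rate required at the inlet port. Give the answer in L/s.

Q ≈ 18.3 L/s

Cap-side area A_cap = π/4 × (311 mm)² = 75960 mm^2
Q = A × v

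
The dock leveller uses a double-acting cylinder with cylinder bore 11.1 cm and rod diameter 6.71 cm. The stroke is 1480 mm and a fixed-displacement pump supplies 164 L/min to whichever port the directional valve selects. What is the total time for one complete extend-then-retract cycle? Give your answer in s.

t ≈ 8.56 s

Cap-side area A_cap = π/4 × (11.1 cm)² = 96.77 cm^2
Rod-side annular area A_ann = π/4 × (11.1² − 6.71²) = 61.41 cm^2
t_ext = A_cap·L/Q = 5.240 s
t_ret = A_ann·L/Q = 3.325 s
t_cycle = t_ext + t_ret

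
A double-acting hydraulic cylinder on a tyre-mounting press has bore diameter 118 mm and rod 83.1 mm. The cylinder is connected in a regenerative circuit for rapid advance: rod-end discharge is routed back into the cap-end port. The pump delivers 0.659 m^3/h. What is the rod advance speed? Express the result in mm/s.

v ≈ 33.8 mm/s

In regeneration the rod-end outflow joins the pump flow into the cap end, so the net volume the pump must supply per unit advance equals the rod cross-section area.
Rod cross-section A_rod = π/4 × (83.1 mm)² = 5424 mm^2
v = Q_pump / A_rod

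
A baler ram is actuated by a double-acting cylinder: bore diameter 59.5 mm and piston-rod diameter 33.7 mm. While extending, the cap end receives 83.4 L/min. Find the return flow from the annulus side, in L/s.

Q_out ≈ 0.944 L/s

Cap-side area A_cap = π/4 × (59.5 mm)² = 2781 mm^2
Rod-side annular area A_ann = π/4 × (59.5² − 33.7²) = 1889 mm^2
Piston speed v = Q_in/A_cap; rod-end outflow Q_out = v × A_ann = Q_in × A_ann/A_cap.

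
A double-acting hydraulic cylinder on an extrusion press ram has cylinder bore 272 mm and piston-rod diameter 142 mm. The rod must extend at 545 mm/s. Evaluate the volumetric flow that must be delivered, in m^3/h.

Cap-side area A_cap = π/4 × (272 mm)² = 58110 mm^2
Q = A × v

Q ≈ 114 m^3/h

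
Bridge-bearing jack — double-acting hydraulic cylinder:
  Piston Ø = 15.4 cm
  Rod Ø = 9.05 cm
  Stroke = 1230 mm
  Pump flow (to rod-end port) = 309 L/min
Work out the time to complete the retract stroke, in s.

t ≈ 2.91 s

Rod-side annular area A_ann = π/4 × (15.4² − 9.05²) = 121.9 cm^2
Swept volume V = A × L; t = V / Q = A·L / Q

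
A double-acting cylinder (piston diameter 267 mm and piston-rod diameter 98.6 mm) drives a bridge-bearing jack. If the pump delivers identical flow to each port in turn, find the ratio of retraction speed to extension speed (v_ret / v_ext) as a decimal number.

v_ret/v_ext ≈ 1.16

Cap-side area A_cap = π/4 × (267 mm)² = 55990 mm^2
Rod-side annular area A_ann = π/4 × (267² − 98.6²) = 48350 mm^2
For equal Q, v ∝ 1/A, so v_ret/v_ext = A_cap/A_ann.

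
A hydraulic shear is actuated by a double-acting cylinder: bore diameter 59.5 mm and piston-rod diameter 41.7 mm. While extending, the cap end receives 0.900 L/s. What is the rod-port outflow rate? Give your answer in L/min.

Cap-side area A_cap = π/4 × (59.5 mm)² = 2781 mm^2
Rod-side annular area A_ann = π/4 × (59.5² − 41.7²) = 1415 mm^2
Piston speed v = Q_in/A_cap; rod-end outflow Q_out = v × A_ann = Q_in × A_ann/A_cap.

Q_out ≈ 27.5 L/min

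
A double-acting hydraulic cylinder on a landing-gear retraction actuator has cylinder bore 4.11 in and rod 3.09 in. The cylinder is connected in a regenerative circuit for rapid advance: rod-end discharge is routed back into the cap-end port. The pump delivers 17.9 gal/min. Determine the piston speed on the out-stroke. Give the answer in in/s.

v ≈ 9.19 in/s

In regeneration the rod-end outflow joins the pump flow into the cap end, so the net volume the pump must supply per unit advance equals the rod cross-section area.
Rod cross-section A_rod = π/4 × (3.09 in)² = 7.499 in^2
v = Q_pump / A_rod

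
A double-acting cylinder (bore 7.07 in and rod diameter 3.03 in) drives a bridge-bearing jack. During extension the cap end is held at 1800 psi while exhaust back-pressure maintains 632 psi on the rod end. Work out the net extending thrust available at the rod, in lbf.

Cap-side area A_cap = π/4 × (7.07 in)² = 39.26 in^2
Rod-side annular area A_ann = π/4 × (7.07² − 3.03²) = 32.05 in^2
Net thrust = P_cap·A_cap − P_rod·A_ann = 70660 lbf − 20250 lbf

F ≈ 50400 lbf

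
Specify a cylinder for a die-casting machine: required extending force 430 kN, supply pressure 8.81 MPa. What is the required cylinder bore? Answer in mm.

Extension force acts on the full piston face: F = P × (π/4)D².
D = √(4F / (πP)) = √(4 × 430 kN / (π × 8.81 MPa))

D ≈ 249 mm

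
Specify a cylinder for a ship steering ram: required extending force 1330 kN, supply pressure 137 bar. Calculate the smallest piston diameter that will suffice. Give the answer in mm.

Extension force acts on the full piston face: F = P × (π/4)D².
D = √(4F / (πP)) = √(4 × 1330 kN / (π × 137 bar))

D ≈ 352 mm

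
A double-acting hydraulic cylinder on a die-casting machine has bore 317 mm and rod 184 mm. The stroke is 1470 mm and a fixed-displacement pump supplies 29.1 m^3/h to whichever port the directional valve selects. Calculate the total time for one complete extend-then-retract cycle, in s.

Cap-side area A_cap = π/4 × (317 mm)² = 78920 mm^2
Rod-side annular area A_ann = π/4 × (317² − 184²) = 52330 mm^2
t_ext = A_cap·L/Q = 14.35 s
t_ret = A_ann·L/Q = 9.517 s
t_cycle = t_ext + t_ret

t ≈ 23.9 s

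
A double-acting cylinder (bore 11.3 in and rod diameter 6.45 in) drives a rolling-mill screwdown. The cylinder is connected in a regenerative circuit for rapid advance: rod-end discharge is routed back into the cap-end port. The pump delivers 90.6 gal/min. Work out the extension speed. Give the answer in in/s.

v ≈ 10.7 in/s

In regeneration the rod-end outflow joins the pump flow into the cap end, so the net volume the pump must supply per unit advance equals the rod cross-section area.
Rod cross-section A_rod = π/4 × (6.45 in)² = 32.67 in^2
v = Q_pump / A_rod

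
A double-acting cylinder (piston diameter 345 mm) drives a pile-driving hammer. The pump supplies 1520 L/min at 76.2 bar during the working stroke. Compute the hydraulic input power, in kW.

Hydraulic power = P × Q

W ≈ 193 kW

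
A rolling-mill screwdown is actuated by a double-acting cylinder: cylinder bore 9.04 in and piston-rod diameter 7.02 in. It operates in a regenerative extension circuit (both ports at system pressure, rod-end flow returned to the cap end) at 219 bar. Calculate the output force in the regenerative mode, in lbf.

With equal pressure on both faces, forces on the annular region cancel; the net push is pressure × rod cross-section.
Rod cross-section A_rod = π/4 × (7.02 in)² = 38.70 in^2
F = P × A_rod

F ≈ 1.23e5 lbf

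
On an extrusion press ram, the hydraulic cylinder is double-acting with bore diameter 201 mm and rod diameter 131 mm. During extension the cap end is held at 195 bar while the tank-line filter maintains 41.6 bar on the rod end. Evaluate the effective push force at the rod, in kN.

F ≈ 543 kN

Cap-side area A_cap = π/4 × (201 mm)² = 31730 mm^2
Rod-side annular area A_ann = π/4 × (201² − 131²) = 18250 mm^2
Net thrust = P_cap·A_cap − P_rod·A_ann = 618.8 kN − 75.93 kN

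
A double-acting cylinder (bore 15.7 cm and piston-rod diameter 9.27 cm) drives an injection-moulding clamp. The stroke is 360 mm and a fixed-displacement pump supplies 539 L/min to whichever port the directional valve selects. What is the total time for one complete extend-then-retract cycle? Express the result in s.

t ≈ 1.28 s

Cap-side area A_cap = π/4 × (15.7 cm)² = 193.6 cm^2
Rod-side annular area A_ann = π/4 × (15.7² − 9.27²) = 126.1 cm^2
t_ext = A_cap·L/Q = 0.7758 s
t_ret = A_ann·L/Q = 0.5053 s
t_cycle = t_ext + t_ret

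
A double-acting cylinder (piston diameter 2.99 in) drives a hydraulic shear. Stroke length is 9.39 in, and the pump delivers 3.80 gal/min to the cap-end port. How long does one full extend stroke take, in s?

t ≈ 4.51 s

Cap-side area A_cap = π/4 × (2.99 in)² = 7.022 in^2
Swept volume V = A × L; t = V / Q = A·L / Q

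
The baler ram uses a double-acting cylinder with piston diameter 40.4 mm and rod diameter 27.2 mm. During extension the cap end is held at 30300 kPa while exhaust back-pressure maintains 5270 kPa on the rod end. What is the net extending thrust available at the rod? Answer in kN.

Cap-side area A_cap = π/4 × (40.4 mm)² = 1282 mm^2
Rod-side annular area A_ann = π/4 × (40.4² − 27.2²) = 700.8 mm^2
Net thrust = P_cap·A_cap − P_rod·A_ann = 38.84 kN − 3.693 kN

F ≈ 35.1 kN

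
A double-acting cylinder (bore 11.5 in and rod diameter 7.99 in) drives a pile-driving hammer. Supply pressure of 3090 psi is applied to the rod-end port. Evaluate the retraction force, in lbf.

Rod-side annular area A_ann = π/4 × (11.5² − 7.99²) = 53.73 in^2
On retraction the pressure acts on the annular area (bore minus rod).
F = P × A_ann

F ≈ 1.66e5 lbf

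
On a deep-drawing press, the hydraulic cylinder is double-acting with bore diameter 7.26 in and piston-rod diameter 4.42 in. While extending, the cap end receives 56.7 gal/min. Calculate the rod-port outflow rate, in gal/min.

Q_out ≈ 35.7 gal/min

Cap-side area A_cap = π/4 × (7.26 in)² = 41.40 in^2
Rod-side annular area A_ann = π/4 × (7.26² − 4.42²) = 26.05 in^2
Piston speed v = Q_in/A_cap; rod-end outflow Q_out = v × A_ann = Q_in × A_ann/A_cap.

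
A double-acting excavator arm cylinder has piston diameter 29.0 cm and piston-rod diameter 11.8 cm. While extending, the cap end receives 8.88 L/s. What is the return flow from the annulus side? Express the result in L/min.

Cap-side area A_cap = π/4 × (29.0 cm)² = 660.5 cm^2
Rod-side annular area A_ann = π/4 × (29.0² − 11.8²) = 551.2 cm^2
Piston speed v = Q_in/A_cap; rod-end outflow Q_out = v × A_ann = Q_in × A_ann/A_cap.

Q_out ≈ 445 L/min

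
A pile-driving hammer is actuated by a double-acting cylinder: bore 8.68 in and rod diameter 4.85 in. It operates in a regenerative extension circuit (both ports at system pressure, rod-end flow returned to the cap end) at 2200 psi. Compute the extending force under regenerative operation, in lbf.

F ≈ 40600 lbf

With equal pressure on both faces, forces on the annular region cancel; the net push is pressure × rod cross-section.
Rod cross-section A_rod = π/4 × (4.85 in)² = 18.47 in^2
F = P × A_rod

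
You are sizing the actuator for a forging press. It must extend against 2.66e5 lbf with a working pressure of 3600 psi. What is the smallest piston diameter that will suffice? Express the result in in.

Extension force acts on the full piston face: F = P × (π/4)D².
D = √(4F / (πP)) = √(4 × 2.66e5 lbf / (π × 3600 psi))

D ≈ 9.70 in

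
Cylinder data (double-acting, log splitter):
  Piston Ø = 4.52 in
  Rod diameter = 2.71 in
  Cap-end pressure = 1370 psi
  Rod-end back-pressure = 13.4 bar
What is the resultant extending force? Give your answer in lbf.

Cap-side area A_cap = π/4 × (4.52 in)² = 16.05 in^2
Rod-side annular area A_ann = π/4 × (4.52² − 2.71²) = 10.28 in^2
Net thrust = P_cap·A_cap − P_rod·A_ann = 21980 lbf − 1998 lbf

F ≈ 20000 lbf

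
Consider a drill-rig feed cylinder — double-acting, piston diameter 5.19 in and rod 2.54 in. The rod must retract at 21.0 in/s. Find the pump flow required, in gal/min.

Q ≈ 87.8 gal/min

Rod-side annular area A_ann = π/4 × (5.19² − 2.54²) = 16.09 in^2
Q = A × v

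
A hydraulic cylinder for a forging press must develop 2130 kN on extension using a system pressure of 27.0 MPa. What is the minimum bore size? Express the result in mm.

Extension force acts on the full piston face: F = P × (π/4)D².
D = √(4F / (πP)) = √(4 × 2130 kN / (π × 27.0 MPa))

D ≈ 317 mm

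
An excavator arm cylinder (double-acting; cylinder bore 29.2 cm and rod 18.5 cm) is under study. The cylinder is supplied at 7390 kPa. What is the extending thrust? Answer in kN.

Cap-side area A_cap = π/4 × (29.2 cm)² = 669.7 cm^2
F = P × A_cap = 7390 kPa × A_cap

F ≈ 495 kN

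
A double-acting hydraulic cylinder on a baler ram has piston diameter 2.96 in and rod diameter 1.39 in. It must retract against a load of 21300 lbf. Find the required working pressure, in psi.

P ≈ 3970 psi

Rod-side annular area A_ann = π/4 × (2.96² − 1.39²) = 5.364 in^2
Retraction: pressure acts on the annular area.
P = F / A = 21300 lbf / A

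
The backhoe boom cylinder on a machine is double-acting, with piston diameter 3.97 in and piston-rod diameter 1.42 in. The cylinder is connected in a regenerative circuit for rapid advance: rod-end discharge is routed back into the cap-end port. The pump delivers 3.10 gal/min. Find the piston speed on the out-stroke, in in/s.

v ≈ 7.54 in/s

In regeneration the rod-end outflow joins the pump flow into the cap end, so the net volume the pump must supply per unit advance equals the rod cross-section area.
Rod cross-section A_rod = π/4 × (1.42 in)² = 1.584 in^2
v = Q_pump / A_rod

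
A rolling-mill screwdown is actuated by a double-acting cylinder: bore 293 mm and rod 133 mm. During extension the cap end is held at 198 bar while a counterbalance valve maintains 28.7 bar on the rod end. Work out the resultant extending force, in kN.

Cap-side area A_cap = π/4 × (293 mm)² = 67430 mm^2
Rod-side annular area A_ann = π/4 × (293² − 133²) = 53530 mm^2
Net thrust = P_cap·A_cap − P_rod·A_ann = 1335 kN − 153.6 kN

F ≈ 1180 kN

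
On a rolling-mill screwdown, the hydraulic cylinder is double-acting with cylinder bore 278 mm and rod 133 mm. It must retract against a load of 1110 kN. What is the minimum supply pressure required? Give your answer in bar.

P ≈ 237 bar

Rod-side annular area A_ann = π/4 × (278² − 133²) = 46810 mm^2
Retraction: pressure acts on the annular area.
P = F / A = 1110 kN / A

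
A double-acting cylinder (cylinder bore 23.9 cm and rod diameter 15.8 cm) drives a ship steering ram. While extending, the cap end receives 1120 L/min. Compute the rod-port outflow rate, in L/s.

Q_out ≈ 10.5 L/s

Cap-side area A_cap = π/4 × (23.9 cm)² = 448.6 cm^2
Rod-side annular area A_ann = π/4 × (23.9² − 15.8²) = 252.6 cm^2
Piston speed v = Q_in/A_cap; rod-end outflow Q_out = v × A_ann = Q_in × A_ann/A_cap.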